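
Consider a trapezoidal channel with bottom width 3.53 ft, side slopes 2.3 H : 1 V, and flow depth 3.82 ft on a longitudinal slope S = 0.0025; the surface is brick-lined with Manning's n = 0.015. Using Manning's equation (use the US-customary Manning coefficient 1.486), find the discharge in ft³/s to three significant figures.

379 ft³/s

A = (b + z·y)·y = (3.53 + 2.3×3.82)×3.82 = 47.05 ft²
P = b + 2y√(1+z²) = 3.53 + 2×3.82×√(1+2.3²) = 22.69 ft
R = A/P = 47.05/22.69 = 2.073 ft
Q = (1.486/n)·A·R^(2/3)·S^(1/2) = (1.486/0.015) × 47.05 × 2.073^(2/3) × 0.0025^(1/2) = 378.9 ft³/s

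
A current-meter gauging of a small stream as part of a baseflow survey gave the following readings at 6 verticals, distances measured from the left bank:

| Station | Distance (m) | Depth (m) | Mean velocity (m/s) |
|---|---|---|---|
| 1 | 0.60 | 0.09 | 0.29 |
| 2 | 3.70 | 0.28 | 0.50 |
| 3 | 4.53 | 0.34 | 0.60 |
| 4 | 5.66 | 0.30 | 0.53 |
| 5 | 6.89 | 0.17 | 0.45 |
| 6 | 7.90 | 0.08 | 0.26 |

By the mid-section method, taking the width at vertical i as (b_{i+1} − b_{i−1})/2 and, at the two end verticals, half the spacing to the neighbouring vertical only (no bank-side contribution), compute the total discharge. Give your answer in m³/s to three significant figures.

0.799 m³/s

w_1 = (3.70 − 0.60)/2 = 1.55 m; q_1 = 0.29 × 0.09 × 1.55 = 0.04046 m³/s
w_2 = (4.53 − 0.60)/2 = 1.965 m; q_2 = 0.50 × 0.28 × 1.965 = 0.2751 m³/s
w_3 = (5.66 − 3.70)/2 = 0.98 m; q_3 = 0.60 × 0.34 × 0.98 = 0.1999 m³/s
w_4 = (6.89 − 4.53)/2 = 1.18 m; q_4 = 0.53 × 0.30 × 1.18 = 0.1876 m³/s
w_5 = (7.90 − 5.66)/2 = 1.12 m; q_5 = 0.45 × 0.17 × 1.12 = 0.08568 m³/s
w_6 = (7.90 − 6.89)/2 = 0.505 m; q_6 = 0.26 × 0.08 × 0.505 = 0.01050 m³/s
Q = Σ qᵢ = 0.7993 m³/s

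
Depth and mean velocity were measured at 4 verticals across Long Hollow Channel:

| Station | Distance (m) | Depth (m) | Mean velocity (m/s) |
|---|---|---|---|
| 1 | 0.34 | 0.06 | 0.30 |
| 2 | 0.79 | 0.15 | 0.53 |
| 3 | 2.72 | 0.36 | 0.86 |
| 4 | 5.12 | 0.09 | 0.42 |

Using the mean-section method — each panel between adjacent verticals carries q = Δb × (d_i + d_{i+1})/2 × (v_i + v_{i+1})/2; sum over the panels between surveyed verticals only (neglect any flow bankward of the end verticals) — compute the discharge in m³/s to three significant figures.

Panel 1-2: Δb = 0.45 m, d̄ = (0.06+0.15)/2 = 0.105, v̄ = (0.30+0.53)/2 = 0.415 → q = 0.45×0.105×0.415 = 0.01961 m³/s
Panel 2-3: Δb = 1.93 m, d̄ = (0.15+0.36)/2 = 0.255, v̄ = (0.53+0.86)/2 = 0.695 → q = 1.93×0.255×0.695 = 0.3420 m³/s
Panel 3-4: Δb = 2.4 m, d̄ = (0.36+0.09)/2 = 0.225, v̄ = (0.86+0.42)/2 = 0.64 → q = 2.4×0.225×0.64 = 0.3456 m³/s
Q = Σ q = 0.7073 m³/s

0.707 m³/s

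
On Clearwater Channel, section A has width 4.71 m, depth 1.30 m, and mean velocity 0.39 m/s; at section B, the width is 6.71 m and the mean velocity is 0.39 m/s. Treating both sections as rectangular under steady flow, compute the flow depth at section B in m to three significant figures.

0.913 m

Q = A₁V₁ = (4.71×1.30) × 0.39 = 2.388 m³/s
d₂ = Q/(b₂ V₂) = 2.388/(6.71×0.39) = 0.9125 m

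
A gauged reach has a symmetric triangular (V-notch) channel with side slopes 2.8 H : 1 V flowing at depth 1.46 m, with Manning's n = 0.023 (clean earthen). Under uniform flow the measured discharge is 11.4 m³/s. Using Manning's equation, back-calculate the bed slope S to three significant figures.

A = z·y² = 2.8×1.46² = 5.968 m²
P = 2y√(1+z²) = 2×1.46×√(1+2.8²) = 8.682 m
R = A/P = 5.968/8.682 = 0.6875 m
S = (Q·n / (1·A·R^(2/3)))² = (11.4×0.023 / (1×5.968×0.7789))² = 0.003181

0.00318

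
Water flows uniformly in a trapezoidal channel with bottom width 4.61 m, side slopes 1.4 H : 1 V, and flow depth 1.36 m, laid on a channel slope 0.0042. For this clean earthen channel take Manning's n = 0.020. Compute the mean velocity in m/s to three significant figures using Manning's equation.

3.14 m/s

A = (b + z·y)·y = (4.61 + 1.4×1.36)×1.36 = 8.859 m²
P = b + 2y√(1+z²) = 4.61 + 2×1.36×√(1+1.4²) = 9.290 m
R = A/P = 8.859/9.290 = 0.9536 m
Q = (1/n)·A·R^(2/3)·S^(1/2) = (1/0.020) × 8.859 × 0.9536^(2/3) × 0.0042^(1/2) = 27.81 m³/s
V = Q/A = 27.81/8.859 = 3.139 m/s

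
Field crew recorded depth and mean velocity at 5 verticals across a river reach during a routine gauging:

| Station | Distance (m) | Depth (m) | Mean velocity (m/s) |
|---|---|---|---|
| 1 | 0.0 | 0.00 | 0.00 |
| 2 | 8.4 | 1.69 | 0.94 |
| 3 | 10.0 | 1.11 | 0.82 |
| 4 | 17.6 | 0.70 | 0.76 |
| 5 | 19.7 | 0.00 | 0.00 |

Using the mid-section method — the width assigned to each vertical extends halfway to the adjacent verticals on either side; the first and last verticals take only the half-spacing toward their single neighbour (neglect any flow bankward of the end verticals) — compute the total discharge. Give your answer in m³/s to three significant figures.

w_2 = (10.0 − 0.0)/2 = 5 m; q_2 = 0.94 × 1.69 × 5 = 7.943 m³/s
w_3 = (17.6 − 8.4)/2 = 4.6 m; q_3 = 0.82 × 1.11 × 4.6 = 4.187 m³/s
w_4 = (19.7 − 10.0)/2 = 4.85 m; q_4 = 0.76 × 0.70 × 4.85 = 2.580 m³/s
Stations 1, 5 contribute zero (depth or velocity is 0).
Q = Σ qᵢ = 14.71 m³/s

14.7 m³/s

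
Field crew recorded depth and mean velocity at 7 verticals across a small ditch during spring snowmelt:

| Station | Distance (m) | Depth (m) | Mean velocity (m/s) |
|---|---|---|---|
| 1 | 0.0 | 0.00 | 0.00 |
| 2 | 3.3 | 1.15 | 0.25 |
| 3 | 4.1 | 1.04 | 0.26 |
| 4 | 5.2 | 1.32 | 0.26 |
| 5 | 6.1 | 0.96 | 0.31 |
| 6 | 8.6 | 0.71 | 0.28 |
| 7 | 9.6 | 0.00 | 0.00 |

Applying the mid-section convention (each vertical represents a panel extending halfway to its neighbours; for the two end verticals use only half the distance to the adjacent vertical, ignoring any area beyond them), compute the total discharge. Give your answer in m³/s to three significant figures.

w_2 = (4.1 − 0.0)/2 = 2.05 m; q_2 = 0.25 × 1.15 × 2.05 = 0.5894 m³/s
w_3 = (5.2 − 3.3)/2 = 0.95 m; q_3 = 0.26 × 1.04 × 0.95 = 0.2569 m³/s
w_4 = (6.1 − 4.1)/2 = 1 m; q_4 = 0.26 × 1.32 × 1 = 0.3432 m³/s
w_5 = (8.6 − 5.2)/2 = 1.7 m; q_5 = 0.31 × 0.96 × 1.7 = 0.5059 m³/s
w_6 = (9.6 − 6.1)/2 = 1.75 m; q_6 = 0.28 × 0.71 × 1.75 = 0.3479 m³/s
Stations 1, 7 contribute zero (depth or velocity is 0).
Q = Σ qᵢ = 2.043 m³/s

2.04 m³/s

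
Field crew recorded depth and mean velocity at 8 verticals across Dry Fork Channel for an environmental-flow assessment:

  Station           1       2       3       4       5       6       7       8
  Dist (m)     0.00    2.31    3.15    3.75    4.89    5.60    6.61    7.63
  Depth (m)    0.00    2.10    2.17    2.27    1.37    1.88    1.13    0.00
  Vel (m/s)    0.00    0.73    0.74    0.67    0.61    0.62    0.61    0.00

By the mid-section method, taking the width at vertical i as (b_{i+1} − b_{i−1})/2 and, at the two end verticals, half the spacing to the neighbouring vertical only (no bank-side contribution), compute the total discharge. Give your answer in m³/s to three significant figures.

w_2 = (3.15 − 0.00)/2 = 1.575 m; q_2 = 0.73 × 2.10 × 1.575 = 2.414 m³/s
w_3 = (3.75 − 2.31)/2 = 0.72 m; q_3 = 0.74 × 2.17 × 0.72 = 1.156 m³/s
w_4 = (4.89 − 3.15)/2 = 0.87 m; q_4 = 0.67 × 2.27 × 0.87 = 1.323 m³/s
w_5 = (5.60 − 3.75)/2 = 0.925 m; q_5 = 0.61 × 1.37 × 0.925 = 0.7730 m³/s
w_6 = (6.61 − 4.89)/2 = 0.86 m; q_6 = 0.62 × 1.88 × 0.86 = 1.002 m³/s
w_7 = (7.63 − 5.60)/2 = 1.015 m; q_7 = 0.61 × 1.13 × 1.015 = 0.6996 m³/s
Stations 1, 8 contribute zero (depth or velocity is 0).
Q = Σ qᵢ = 7.369 m³/s

7.37 m³/s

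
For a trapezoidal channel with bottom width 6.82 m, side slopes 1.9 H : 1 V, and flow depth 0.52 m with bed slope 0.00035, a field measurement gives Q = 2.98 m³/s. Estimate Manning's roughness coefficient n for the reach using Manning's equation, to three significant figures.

A = (b + z·y)·y = (6.82 + 1.9×0.52)×0.52 = 4.060 m²
P = b + 2y√(1+z²) = 6.82 + 2×0.52×√(1+1.9²) = 9.053 m
R = A/P = 4.060/9.053 = 0.4485 m
n = (1/Q)·A·R^(2/3)·S^(1/2) = (1/2.98) × 4.060 × 0.5859 × 0.01871 = 0.01493

0.0149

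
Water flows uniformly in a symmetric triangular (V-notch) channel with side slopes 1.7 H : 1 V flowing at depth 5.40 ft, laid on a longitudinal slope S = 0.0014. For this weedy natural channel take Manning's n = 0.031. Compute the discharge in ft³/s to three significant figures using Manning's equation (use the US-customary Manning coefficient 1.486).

A = z·y² = 1.7×5.40² = 49.57 ft²
P = 2y√(1+z²) = 2×5.40×√(1+1.7²) = 21.30 ft
R = A/P = 49.57/21.30 = 2.327 ft
Q = (1.486/n)·A·R^(2/3)·S^(1/2) = (1.486/0.031) × 49.57 × 2.327^(2/3) × 0.0014^(1/2) = 156.1 ft³/s

156 ft³/s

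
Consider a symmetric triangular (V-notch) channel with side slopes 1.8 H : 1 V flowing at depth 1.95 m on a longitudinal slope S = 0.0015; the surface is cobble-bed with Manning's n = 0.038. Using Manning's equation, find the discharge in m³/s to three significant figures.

6.27 m³/s

A = z·y² = 1.8×1.95² = 6.845 m²
P = 2y√(1+z²) = 2×1.95×√(1+1.8²) = 8.031 m
R = A/P = 6.845/8.031 = 0.8523 m
Q = (1/n)·A·R^(2/3)·S^(1/2) = (1/0.038) × 6.845 × 0.8523^(2/3) × 0.0015^(1/2) = 6.271 m³/s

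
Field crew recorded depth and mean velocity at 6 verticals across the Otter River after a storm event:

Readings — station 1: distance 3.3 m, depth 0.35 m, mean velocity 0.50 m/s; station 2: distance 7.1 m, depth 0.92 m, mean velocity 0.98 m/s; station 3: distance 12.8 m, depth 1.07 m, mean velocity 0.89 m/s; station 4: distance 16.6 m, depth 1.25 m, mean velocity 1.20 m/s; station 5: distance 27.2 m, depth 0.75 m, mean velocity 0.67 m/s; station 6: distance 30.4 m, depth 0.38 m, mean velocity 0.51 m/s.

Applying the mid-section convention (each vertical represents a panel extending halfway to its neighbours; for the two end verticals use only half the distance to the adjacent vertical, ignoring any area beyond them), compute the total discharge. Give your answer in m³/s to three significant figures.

23.7 m³/s

w_1 = (7.1 − 3.3)/2 = 1.9 m; q_1 = 0.50 × 0.35 × 1.9 = 0.3325 m³/s
w_2 = (12.8 − 3.3)/2 = 4.75 m; q_2 = 0.98 × 0.92 × 4.75 = 4.283 m³/s
w_3 = (16.6 − 7.1)/2 = 4.75 m; q_3 = 0.89 × 1.07 × 4.75 = 4.523 m³/s
w_4 = (27.2 − 12.8)/2 = 7.2 m; q_4 = 1.20 × 1.25 × 7.2 = 10.80 m³/s
w_5 = (30.4 − 16.6)/2 = 6.9 m; q_5 = 0.67 × 0.75 × 6.9 = 3.467 m³/s
w_6 = (30.4 − 27.2)/2 = 1.6 m; q_6 = 0.51 × 0.38 × 1.6 = 0.3101 m³/s
Q = Σ qᵢ = 23.72 m³/s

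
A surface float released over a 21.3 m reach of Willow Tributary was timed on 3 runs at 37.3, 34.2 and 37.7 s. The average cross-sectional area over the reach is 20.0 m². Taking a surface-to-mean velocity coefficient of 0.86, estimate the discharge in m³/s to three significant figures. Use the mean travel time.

t̄ = (37.3 + 34.2 + 37.7) / 3 = 36.4 s
v_surface = L / t̄ = 21.3 / 36.4 = 0.5852 m/s
v_mean = 0.86 × 0.5852 = 0.5032 m/s
Q = A × v_mean = 20.0 × 0.5032 = 10.06 m³/s

10.1 m³/s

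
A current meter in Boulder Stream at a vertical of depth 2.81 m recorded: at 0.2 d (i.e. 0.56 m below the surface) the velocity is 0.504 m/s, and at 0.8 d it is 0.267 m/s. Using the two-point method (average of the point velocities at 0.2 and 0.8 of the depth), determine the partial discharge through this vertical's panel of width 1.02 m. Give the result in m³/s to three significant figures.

v̄ = (0.504 + 0.267) / 2 = 0.3855 m/s
q = v̄ × d × w = 0.3855 × 2.81 × 1.02 = 1.105 m³/s

1.10 m³/s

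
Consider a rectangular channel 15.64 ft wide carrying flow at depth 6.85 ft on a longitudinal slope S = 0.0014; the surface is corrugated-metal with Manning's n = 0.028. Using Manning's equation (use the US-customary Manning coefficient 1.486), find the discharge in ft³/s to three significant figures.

504 ft³/s

A = b·y = 15.64 × 6.85 = 107.1 ft²
P = b + 2y = 15.64 + 2×6.85 = 29.34 ft
R = A/P = 107.1/29.34 = 3.651 ft
Q = (1.486/n)·A·R^(2/3)·S^(1/2) = (1.486/0.028) × 107.1 × 3.651^(2/3) × 0.0014^(1/2) = 504.5 ft³/s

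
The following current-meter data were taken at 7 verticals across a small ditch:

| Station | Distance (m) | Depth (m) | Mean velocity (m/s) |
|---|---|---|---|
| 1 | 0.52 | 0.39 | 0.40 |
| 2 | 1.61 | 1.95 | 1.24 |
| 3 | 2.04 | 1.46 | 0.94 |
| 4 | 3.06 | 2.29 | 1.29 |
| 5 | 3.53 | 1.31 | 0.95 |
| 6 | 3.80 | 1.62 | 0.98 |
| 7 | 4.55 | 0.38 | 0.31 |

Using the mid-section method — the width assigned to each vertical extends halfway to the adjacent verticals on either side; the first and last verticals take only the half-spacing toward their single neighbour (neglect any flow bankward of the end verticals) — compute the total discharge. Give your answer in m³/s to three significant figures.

w_1 = (1.61 − 0.52)/2 = 0.545 m; q_1 = 0.40 × 0.39 × 0.545 = 0.08502 m³/s
w_2 = (2.04 − 0.52)/2 = 0.76 m; q_2 = 1.24 × 1.95 × 0.76 = 1.838 m³/s
w_3 = (3.06 − 1.61)/2 = 0.725 m; q_3 = 0.94 × 1.46 × 0.725 = 0.9950 m³/s
w_4 = (3.53 − 2.04)/2 = 0.745 m; q_4 = 1.29 × 2.29 × 0.745 = 2.201 m³/s
w_5 = (3.80 − 3.06)/2 = 0.37 m; q_5 = 0.95 × 1.31 × 0.37 = 0.4605 m³/s
w_6 = (4.55 − 3.53)/2 = 0.51 m; q_6 = 0.98 × 1.62 × 0.51 = 0.8097 m³/s
w_7 = (4.55 − 3.80)/2 = 0.375 m; q_7 = 0.31 × 0.38 × 0.375 = 0.04418 m³/s
Q = Σ qᵢ = 6.433 m³/s

6.43 m³/s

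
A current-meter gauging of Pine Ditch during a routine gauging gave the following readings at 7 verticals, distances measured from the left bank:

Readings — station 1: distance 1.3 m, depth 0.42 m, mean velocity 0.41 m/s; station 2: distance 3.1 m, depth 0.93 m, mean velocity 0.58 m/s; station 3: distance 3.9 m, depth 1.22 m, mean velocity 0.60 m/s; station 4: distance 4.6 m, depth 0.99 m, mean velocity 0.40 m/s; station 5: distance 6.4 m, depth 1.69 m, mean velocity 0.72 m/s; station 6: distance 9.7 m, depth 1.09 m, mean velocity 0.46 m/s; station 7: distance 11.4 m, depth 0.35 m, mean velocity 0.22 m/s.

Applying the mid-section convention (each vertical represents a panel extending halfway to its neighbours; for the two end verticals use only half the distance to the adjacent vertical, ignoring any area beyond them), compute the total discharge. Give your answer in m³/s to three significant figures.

w_1 = (3.1 − 1.3)/2 = 0.9 m; q_1 = 0.41 × 0.42 × 0.9 = 0.1550 m³/s
w_2 = (3.9 − 1.3)/2 = 1.3 m; q_2 = 0.58 × 0.93 × 1.3 = 0.7012 m³/s
w_3 = (4.6 − 3.1)/2 = 0.75 m; q_3 = 0.60 × 1.22 × 0.75 = 0.5490 m³/s
w_4 = (6.4 − 3.9)/2 = 1.25 m; q_4 = 0.40 × 0.99 × 1.25 = 0.4950 m³/s
w_5 = (9.7 − 4.6)/2 = 2.55 m; q_5 = 0.72 × 1.69 × 2.55 = 3.103 m³/s
w_6 = (11.4 − 6.4)/2 = 2.5 m; q_6 = 0.46 × 1.09 × 2.5 = 1.254 m³/s
w_7 = (11.4 − 9.7)/2 = 0.85 m; q_7 = 0.22 × 0.35 × 0.85 = 0.06545 m³/s
Q = Σ qᵢ = 6.322 m³/s

6.32 m³/s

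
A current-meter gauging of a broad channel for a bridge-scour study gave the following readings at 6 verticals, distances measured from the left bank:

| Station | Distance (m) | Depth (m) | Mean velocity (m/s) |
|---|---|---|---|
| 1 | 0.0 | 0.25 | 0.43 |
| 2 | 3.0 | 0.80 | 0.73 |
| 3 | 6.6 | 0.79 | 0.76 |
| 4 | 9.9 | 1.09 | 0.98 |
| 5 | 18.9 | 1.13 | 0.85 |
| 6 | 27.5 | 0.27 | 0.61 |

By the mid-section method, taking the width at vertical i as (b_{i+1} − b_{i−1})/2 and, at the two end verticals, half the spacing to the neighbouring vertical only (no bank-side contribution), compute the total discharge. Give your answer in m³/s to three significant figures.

w_1 = (3.0 − 0.0)/2 = 1.5 m; q_1 = 0.43 × 0.25 × 1.5 = 0.1613 m³/s
w_2 = (6.6 − 0.0)/2 = 3.3 m; q_2 = 0.73 × 0.80 × 3.3 = 1.927 m³/s
w_3 = (9.9 − 3.0)/2 = 3.45 m; q_3 = 0.76 × 0.79 × 3.45 = 2.071 m³/s
w_4 = (18.9 − 6.6)/2 = 6.15 m; q_4 = 0.98 × 1.09 × 6.15 = 6.569 m³/s
w_5 = (27.5 − 9.9)/2 = 8.8 m; q_5 = 0.85 × 1.13 × 8.8 = 8.452 m³/s
w_6 = (27.5 − 18.9)/2 = 4.3 m; q_6 = 0.61 × 0.27 × 4.3 = 0.7082 m³/s
Q = Σ qᵢ = 19.89 m³/s

19.9 m³/s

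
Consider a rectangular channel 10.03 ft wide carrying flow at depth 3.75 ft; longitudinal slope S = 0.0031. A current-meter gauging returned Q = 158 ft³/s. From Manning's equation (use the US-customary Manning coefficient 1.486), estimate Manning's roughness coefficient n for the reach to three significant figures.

A = b·y = 10.03 × 3.75 = 37.61 ft²
P = b + 2y = 10.03 + 2×3.75 = 17.53 ft
R = A/P = 37.61/17.53 = 2.146 ft
n = (1.486/Q)·A·R^(2/3)·S^(1/2) = (1.486/158) × 37.61 × 1.664 × 0.05568 = 0.03276

0.0328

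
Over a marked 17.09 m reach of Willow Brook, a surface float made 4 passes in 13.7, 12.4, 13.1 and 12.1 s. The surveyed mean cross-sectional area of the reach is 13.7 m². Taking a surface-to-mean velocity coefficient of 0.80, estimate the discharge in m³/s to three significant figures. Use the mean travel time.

t̄ = (13.7 + 12.4 + 13.1 + 12.1) / 4 = 12.825 s
v_surface = L / t̄ = 17.09 / 12.825 = 1.333 m/s
v_mean = 0.80 × 1.333 = 1.066 m/s
Q = A × v_mean = 13.7 × 1.066 = 14.60 m³/s

14.6 m³/s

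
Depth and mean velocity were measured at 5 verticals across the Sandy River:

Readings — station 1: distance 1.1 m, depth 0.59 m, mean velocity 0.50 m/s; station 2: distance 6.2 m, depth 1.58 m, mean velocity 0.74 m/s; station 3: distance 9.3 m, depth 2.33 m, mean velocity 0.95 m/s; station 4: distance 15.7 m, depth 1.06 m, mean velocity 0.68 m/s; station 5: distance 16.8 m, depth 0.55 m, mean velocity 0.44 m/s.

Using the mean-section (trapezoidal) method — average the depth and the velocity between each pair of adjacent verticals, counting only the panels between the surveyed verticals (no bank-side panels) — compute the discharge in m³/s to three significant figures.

Panel 1-2: Δb = 5.1 m, d̄ = (0.59+1.58)/2 = 1.085, v̄ = (0.50+0.74)/2 = 0.62 → q = 5.1×1.085×0.62 = 3.431 m³/s
Panel 2-3: Δb = 3.1 m, d̄ = (1.58+2.33)/2 = 1.955, v̄ = (0.74+0.95)/2 = 0.845 → q = 3.1×1.955×0.845 = 5.121 m³/s
Panel 3-4: Δb = 6.4 m, d̄ = (2.33+1.06)/2 = 1.695, v̄ = (0.95+0.68)/2 = 0.815 → q = 6.4×1.695×0.815 = 8.841 m³/s
Panel 4-5: Δb = 1.1 m, d̄ = (1.06+0.55)/2 = 0.805, v̄ = (0.68+0.44)/2 = 0.56 → q = 1.1×0.805×0.56 = 0.4959 m³/s
Q = Σ q = 17.89 m³/s

17.9 m³/s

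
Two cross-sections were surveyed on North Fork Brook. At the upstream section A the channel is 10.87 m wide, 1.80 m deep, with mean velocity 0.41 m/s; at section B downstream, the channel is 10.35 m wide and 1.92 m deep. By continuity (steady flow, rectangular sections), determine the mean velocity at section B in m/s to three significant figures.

Q = A₁V₁ = (10.87×1.80) × 0.41 = 8.022 m³/s
A₂ = 10.35 × 1.92 = 19.87 m²
V₂ = Q/A₂ = 8.022/19.87 = 0.4037 m/s

0.404 m/s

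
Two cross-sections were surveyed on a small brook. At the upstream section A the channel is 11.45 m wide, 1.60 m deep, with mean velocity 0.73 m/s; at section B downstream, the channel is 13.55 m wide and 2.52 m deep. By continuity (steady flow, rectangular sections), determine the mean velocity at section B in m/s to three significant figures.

Q = A₁V₁ = (11.45×1.60) × 0.73 = 13.37 m³/s
A₂ = 13.55 × 2.52 = 34.15 m²
V₂ = Q/A₂ = 13.37/34.15 = 0.3917 m/s

0.392 m/s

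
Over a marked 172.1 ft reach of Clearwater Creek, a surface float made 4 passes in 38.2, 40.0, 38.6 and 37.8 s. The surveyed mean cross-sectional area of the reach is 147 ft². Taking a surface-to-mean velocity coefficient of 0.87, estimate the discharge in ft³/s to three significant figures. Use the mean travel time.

t̄ = (38.2 + 40.0 + 38.6 + 37.8) / 4 = 38.65 s
v_surface = L / t̄ = 172.1 / 38.65 = 4.453 ft/s
v_mean = 0.87 × 4.453 = 3.874 ft/s
Q = A × v_mean = 147 × 3.874 = 569.5 ft³/s

569 ft³/s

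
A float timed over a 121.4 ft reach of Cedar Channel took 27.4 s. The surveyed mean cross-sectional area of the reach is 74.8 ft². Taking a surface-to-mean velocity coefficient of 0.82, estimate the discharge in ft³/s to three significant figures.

272 ft³/s

v_surface = L / t̄ = 121.4 / 27.4 = 4.431 ft/s
v_mean = 0.82 × 4.431 = 3.633 ft/s
Q = A × v_mean = 74.8 × 3.633 = 271.8 ft³/s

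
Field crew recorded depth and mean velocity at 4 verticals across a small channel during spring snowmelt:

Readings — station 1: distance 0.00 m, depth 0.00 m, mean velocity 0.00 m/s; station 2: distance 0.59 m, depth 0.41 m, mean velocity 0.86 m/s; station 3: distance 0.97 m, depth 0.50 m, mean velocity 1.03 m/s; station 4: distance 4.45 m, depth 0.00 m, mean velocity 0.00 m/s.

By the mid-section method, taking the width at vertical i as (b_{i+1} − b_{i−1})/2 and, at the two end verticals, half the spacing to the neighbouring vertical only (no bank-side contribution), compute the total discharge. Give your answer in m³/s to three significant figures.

w_2 = (0.97 − 0.00)/2 = 0.485 m; q_2 = 0.86 × 0.41 × 0.485 = 0.1710 m³/s
w_3 = (4.45 − 0.59)/2 = 1.93 m; q_3 = 1.03 × 0.50 × 1.93 = 0.9940 m³/s
Stations 1, 4 contribute zero (depth or velocity is 0).
Q = Σ qᵢ = 1.165 m³/s

1.16 m³/s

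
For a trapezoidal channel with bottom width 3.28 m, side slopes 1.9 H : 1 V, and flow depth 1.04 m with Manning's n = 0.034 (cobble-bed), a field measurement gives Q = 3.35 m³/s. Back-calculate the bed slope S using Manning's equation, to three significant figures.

0.000691

A = (b + z·y)·y = (3.28 + 1.9×1.04)×1.04 = 5.466 m²
P = b + 2y√(1+z²) = 3.28 + 2×1.04×√(1+1.9²) = 7.746 m
R = A/P = 5.466/7.746 = 0.7057 m
S = (Q·n / (1·A·R^(2/3)))² = (3.35×0.034 / (1×5.466×0.7926))² = 0.0006911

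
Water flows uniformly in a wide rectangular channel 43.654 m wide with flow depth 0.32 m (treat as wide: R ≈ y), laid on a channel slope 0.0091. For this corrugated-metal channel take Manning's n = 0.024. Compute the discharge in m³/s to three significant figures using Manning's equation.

26.0 m³/s

A = b·y = 43.654 × 0.32 = 13.97 m²
Wide channel: R ≈ y = 0.32 m
Q = (1/n)·A·R^(2/3)·S^(1/2) = (1/0.024) × 13.97 × 0.3200^(2/3) × 0.0091^(1/2) = 25.98 m³/s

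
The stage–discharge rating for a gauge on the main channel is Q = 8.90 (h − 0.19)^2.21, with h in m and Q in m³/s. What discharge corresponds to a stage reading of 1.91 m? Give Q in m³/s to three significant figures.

Q = 8.90 × (1.91 − 0.19)^2.21 = 8.90 × 1.72^2.21 = 29.51 m³/s

29.5 m³/s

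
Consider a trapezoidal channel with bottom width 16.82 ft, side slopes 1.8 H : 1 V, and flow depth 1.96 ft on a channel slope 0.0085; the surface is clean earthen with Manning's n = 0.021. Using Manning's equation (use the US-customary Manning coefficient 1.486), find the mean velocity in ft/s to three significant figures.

A = (b + z·y)·y = (16.82 + 1.8×1.96)×1.96 = 39.88 ft²
P = b + 2y√(1+z²) = 16.82 + 2×1.96×√(1+1.8²) = 24.89 ft
R = A/P = 39.88/24.89 = 1.602 ft
Q = (1.486/n)·A·R^(2/3)·S^(1/2) = (1.486/0.021) × 39.88 × 1.602^(2/3) × 0.0085^(1/2) = 356.3 ft³/s
V = Q/A = 356.3/39.88 = 8.933 ft/s

8.93 ft/s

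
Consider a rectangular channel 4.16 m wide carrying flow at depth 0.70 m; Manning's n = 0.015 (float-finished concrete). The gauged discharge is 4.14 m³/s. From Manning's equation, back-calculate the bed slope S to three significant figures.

0.00108

A = b·y = 4.16 × 0.70 = 2.912 m²
P = b + 2y = 4.16 + 2×0.70 = 5.560 m
R = A/P = 2.912/5.560 = 0.5237 m
S = (Q·n / (1·A·R^(2/3)))² = (4.14×0.015 / (1×2.912×0.6497))² = 0.001077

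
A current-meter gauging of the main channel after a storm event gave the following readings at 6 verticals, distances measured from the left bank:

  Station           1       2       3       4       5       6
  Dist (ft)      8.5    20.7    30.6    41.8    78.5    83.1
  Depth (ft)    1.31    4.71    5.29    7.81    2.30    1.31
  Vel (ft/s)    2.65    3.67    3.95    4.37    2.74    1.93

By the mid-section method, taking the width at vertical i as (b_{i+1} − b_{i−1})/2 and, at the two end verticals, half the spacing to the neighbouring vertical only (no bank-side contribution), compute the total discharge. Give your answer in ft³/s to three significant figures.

1390 ft³/s

w_1 = (20.7 − 8.5)/2 = 6.1 ft; q_1 = 2.65 × 1.31 × 6.1 = 21.18 ft³/s
w_2 = (30.6 − 8.5)/2 = 11.05 ft; q_2 = 3.67 × 4.71 × 11.05 = 191.0 ft³/s
w_3 = (41.8 − 20.7)/2 = 10.55 ft; q_3 = 3.95 × 5.29 × 10.55 = 220.4 ft³/s
w_4 = (78.5 − 30.6)/2 = 23.95 ft; q_4 = 4.37 × 7.81 × 23.95 = 817.4 ft³/s
w_5 = (83.1 − 41.8)/2 = 20.65 ft; q_5 = 2.74 × 2.30 × 20.65 = 130.1 ft³/s
w_6 = (83.1 − 78.5)/2 = 2.3 ft; q_6 = 1.93 × 1.31 × 2.3 = 5.815 ft³/s
Q = Σ qᵢ = 1386 ft³/s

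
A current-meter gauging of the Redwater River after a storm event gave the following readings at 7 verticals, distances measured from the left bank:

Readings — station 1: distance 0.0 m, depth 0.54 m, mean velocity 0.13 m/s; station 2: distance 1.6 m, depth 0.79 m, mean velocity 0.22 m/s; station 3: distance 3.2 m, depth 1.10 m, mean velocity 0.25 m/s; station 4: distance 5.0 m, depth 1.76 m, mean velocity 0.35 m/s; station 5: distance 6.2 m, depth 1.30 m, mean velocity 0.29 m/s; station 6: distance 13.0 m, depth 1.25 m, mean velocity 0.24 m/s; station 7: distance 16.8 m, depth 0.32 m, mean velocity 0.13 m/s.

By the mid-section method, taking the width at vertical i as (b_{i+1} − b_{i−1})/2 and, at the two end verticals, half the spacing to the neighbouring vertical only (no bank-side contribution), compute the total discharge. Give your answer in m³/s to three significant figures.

4.90 m³/s

w_1 = (1.6 − 0.0)/2 = 0.8 m; q_1 = 0.13 × 0.54 × 0.8 = 0.05616 m³/s
w_2 = (3.2 − 0.0)/2 = 1.6 m; q_2 = 0.22 × 0.79 × 1.6 = 0.2781 m³/s
w_3 = (5.0 − 1.6)/2 = 1.7 m; q_3 = 0.25 × 1.10 × 1.7 = 0.4675 m³/s
w_4 = (6.2 − 3.2)/2 = 1.5 m; q_4 = 0.35 × 1.76 × 1.5 = 0.9240 m³/s
w_5 = (13.0 − 5.0)/2 = 4 m; q_5 = 0.29 × 1.30 × 4 = 1.508 m³/s
w_6 = (16.8 − 6.2)/2 = 5.3 m; q_6 = 0.24 × 1.25 × 5.3 = 1.590 m³/s
w_7 = (16.8 − 13.0)/2 = 1.9 m; q_7 = 0.13 × 0.32 × 1.9 = 0.07904 m³/s
Q = Σ qᵢ = 4.903 m³/s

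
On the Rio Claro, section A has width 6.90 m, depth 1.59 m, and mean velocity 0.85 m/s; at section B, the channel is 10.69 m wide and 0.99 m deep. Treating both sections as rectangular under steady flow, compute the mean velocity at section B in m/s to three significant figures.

Q = A₁V₁ = (6.90×1.59) × 0.85 = 9.325 m³/s
A₂ = 10.69 × 0.99 = 10.58 m²
V₂ = Q/A₂ = 9.325/10.58 = 0.8812 m/s

0.881 m/s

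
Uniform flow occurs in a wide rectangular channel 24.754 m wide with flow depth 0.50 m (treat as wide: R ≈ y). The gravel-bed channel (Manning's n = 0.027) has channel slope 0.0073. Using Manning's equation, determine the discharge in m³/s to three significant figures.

24.7 m³/s

A = b·y = 24.754 × 0.50 = 12.38 m²
Wide channel: R ≈ y = 0.50 m
Q = (1/n)·A·R^(2/3)·S^(1/2) = (1/0.027) × 12.38 × 0.5000^(2/3) × 0.0073^(1/2) = 24.67 m³/s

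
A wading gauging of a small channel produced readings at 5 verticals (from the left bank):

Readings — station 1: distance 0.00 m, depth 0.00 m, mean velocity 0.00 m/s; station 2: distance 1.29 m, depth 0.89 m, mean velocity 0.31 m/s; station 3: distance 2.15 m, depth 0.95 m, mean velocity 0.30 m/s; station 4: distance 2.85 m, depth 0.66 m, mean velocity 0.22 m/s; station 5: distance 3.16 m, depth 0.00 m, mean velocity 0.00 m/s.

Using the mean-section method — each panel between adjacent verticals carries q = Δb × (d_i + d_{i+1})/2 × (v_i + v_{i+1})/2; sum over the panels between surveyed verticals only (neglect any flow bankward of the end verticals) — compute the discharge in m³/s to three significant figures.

Panel 1-2: Δb = 1.29 m, d̄ = (0.00+0.89)/2 = 0.445, v̄ = (0.00+0.31)/2 = 0.155 → q = 1.29×0.445×0.155 = 0.08898 m³/s
Panel 2-3: Δb = 0.86 m, d̄ = (0.89+0.95)/2 = 0.92, v̄ = (0.31+0.30)/2 = 0.305 → q = 0.86×0.92×0.305 = 0.2413 m³/s
Panel 3-4: Δb = 0.7 m, d̄ = (0.95+0.66)/2 = 0.805, v̄ = (0.30+0.22)/2 = 0.26 → q = 0.7×0.805×0.26 = 0.1465 m³/s
Panel 4-5: Δb = 0.31 m, d̄ = (0.66+0.00)/2 = 0.33, v̄ = (0.22+0.00)/2 = 0.11 → q = 0.31×0.33×0.11 = 0.01125 m³/s
Q = Σ q = 0.4881 m³/s

0.488 m³/s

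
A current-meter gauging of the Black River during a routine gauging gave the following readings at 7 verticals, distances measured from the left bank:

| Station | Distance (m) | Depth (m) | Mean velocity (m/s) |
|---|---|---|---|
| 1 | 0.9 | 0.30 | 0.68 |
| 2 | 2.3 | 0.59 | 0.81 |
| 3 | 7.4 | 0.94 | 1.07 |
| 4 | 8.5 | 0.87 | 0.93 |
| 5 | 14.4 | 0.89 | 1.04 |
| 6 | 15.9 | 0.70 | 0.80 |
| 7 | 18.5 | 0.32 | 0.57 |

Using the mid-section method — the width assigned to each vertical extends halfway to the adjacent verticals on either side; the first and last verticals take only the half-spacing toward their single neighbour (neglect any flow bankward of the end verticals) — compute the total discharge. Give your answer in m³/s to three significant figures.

w_1 = (2.3 − 0.9)/2 = 0.7 m; q_1 = 0.68 × 0.30 × 0.7 = 0.1428 m³/s
w_2 = (7.4 − 0.9)/2 = 3.25 m; q_2 = 0.81 × 0.59 × 3.25 = 1.553 m³/s
w_3 = (8.5 − 2.3)/2 = 3.1 m; q_3 = 1.07 × 0.94 × 3.1 = 3.118 m³/s
w_4 = (14.4 − 7.4)/2 = 3.5 m; q_4 = 0.93 × 0.87 × 3.5 = 2.832 m³/s
w_5 = (15.9 − 8.5)/2 = 3.7 m; q_5 = 1.04 × 0.89 × 3.7 = 3.425 m³/s
w_6 = (18.5 − 14.4)/2 = 2.05 m; q_6 = 0.80 × 0.70 × 2.05 = 1.148 m³/s
w_7 = (18.5 − 15.9)/2 = 1.3 m; q_7 = 0.57 × 0.32 × 1.3 = 0.2371 m³/s
Q = Σ qᵢ = 12.46 m³/s

12.5 m³/s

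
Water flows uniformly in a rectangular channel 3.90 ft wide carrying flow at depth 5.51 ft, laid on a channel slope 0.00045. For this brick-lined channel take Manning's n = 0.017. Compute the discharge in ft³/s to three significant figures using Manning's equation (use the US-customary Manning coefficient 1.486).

50.8 ft³/s

A = b·y = 3.90 × 5.51 = 21.49 ft²
P = b + 2y = 3.90 + 2×5.51 = 14.92 ft
R = A/P = 21.49/14.92 = 1.440 ft
Q = (1.486/n)·A·R^(2/3)·S^(1/2) = (1.486/0.017) × 21.49 × 1.440^(2/3) × 0.00045^(1/2) = 50.82 ft³/s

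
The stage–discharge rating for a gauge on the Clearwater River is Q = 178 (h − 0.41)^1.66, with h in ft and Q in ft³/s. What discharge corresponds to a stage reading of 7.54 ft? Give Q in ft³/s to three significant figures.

Q = 178 × (7.54 − 0.41)^1.66 = 178 × 7.13^1.66 = 4640 ft³/s

4640 ft³/s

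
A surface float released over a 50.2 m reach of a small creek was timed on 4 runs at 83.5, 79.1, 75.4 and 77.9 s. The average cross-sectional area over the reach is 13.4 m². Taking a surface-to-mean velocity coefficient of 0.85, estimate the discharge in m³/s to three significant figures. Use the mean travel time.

7.24 m³/s

t̄ = (83.5 + 79.1 + 75.4 + 77.9) / 4 = 78.975 s
v_surface = L / t̄ = 50.2 / 78.975 = 0.6356 m/s
v_mean = 0.85 × 0.6356 = 0.5403 m/s
Q = A × v_mean = 13.4 × 0.5403 = 7.240 m³/s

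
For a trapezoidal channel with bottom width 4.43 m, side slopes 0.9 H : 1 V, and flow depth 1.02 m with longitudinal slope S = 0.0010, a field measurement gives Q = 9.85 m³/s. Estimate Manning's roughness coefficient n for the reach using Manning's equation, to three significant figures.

A = (b + z·y)·y = (4.43 + 0.9×1.02)×1.02 = 5.455 m²
P = b + 2y√(1+z²) = 4.43 + 2×1.02×√(1+0.9²) = 7.175 m
R = A/P = 5.455/7.175 = 0.7603 m
n = (1/Q)·A·R^(2/3)·S^(1/2) = (1/9.85) × 5.455 × 0.8330 × 0.03162 = 0.01459

0.0146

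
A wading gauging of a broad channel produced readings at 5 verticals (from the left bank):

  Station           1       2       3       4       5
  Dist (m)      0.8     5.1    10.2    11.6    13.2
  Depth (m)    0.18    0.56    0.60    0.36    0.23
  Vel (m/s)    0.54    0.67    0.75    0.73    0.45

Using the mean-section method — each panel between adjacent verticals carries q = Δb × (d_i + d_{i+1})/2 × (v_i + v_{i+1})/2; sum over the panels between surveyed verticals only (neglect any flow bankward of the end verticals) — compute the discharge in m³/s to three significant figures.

3.84 m³/s

Panel 1-2: Δb = 4.3 m, d̄ = (0.18+0.56)/2 = 0.37, v̄ = (0.54+0.67)/2 = 0.605 → q = 4.3×0.37×0.605 = 0.9626 m³/s
Panel 2-3: Δb = 5.1 m, d̄ = (0.56+0.60)/2 = 0.58, v̄ = (0.67+0.75)/2 = 0.71 → q = 5.1×0.58×0.71 = 2.100 m³/s
Panel 3-4: Δb = 1.4 m, d̄ = (0.60+0.36)/2 = 0.48, v̄ = (0.75+0.73)/2 = 0.74 → q = 1.4×0.48×0.74 = 0.4973 m³/s
Panel 4-5: Δb = 1.6 m, d̄ = (0.36+0.23)/2 = 0.295, v̄ = (0.73+0.45)/2 = 0.59 → q = 1.6×0.295×0.59 = 0.2785 m³/s
Q = Σ q = 3.838 m³/s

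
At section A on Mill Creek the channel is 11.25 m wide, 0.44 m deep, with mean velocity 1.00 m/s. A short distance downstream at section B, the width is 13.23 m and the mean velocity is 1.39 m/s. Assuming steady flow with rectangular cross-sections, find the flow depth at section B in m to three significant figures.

0.269 m

Q = A₁V₁ = (11.25×0.44) × 1.00 = 4.950 m³/s
d₂ = Q/(b₂ V₂) = 4.950/(13.23×1.39) = 0.2692 m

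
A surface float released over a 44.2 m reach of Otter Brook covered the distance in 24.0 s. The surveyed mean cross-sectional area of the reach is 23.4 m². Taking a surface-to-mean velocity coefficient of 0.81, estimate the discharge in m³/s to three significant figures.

34.9 m³/s

v_surface = L / t̄ = 44.2 / 24 = 1.842 m/s
v_mean = 0.81 × 1.842 = 1.492 m/s
Q = A × v_mean = 23.4 × 1.492 = 34.91 m³/s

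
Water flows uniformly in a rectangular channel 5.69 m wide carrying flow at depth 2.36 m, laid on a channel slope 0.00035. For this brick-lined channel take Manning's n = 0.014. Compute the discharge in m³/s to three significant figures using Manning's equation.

A = b·y = 5.69 × 2.36 = 13.43 m²
P = b + 2y = 5.69 + 2×2.36 = 10.41 m
R = A/P = 13.43/10.41 = 1.290 m
Q = (1/n)·A·R^(2/3)·S^(1/2) = (1/0.014) × 13.43 × 1.290^(2/3) × 0.00035^(1/2) = 21.26 m³/s

21.3 m³/s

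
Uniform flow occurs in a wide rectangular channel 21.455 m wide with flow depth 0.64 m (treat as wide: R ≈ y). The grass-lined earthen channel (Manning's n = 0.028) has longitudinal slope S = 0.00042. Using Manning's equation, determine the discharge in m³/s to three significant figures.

A = b·y = 21.455 × 0.64 = 13.73 m²
Wide channel: R ≈ y = 0.64 m
Q = (1/n)·A·R^(2/3)·S^(1/2) = (1/0.028) × 13.73 × 0.6400^(2/3) × 0.00042^(1/2) = 7.464 m³/s

7.46 m³/s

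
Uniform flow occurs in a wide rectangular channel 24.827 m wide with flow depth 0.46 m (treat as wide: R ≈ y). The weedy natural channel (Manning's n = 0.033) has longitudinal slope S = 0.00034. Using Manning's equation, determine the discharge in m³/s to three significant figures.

A = b·y = 24.827 × 0.46 = 11.42 m²
Wide channel: R ≈ y = 0.46 m
Q = (1/n)·A·R^(2/3)·S^(1/2) = (1/0.033) × 11.42 × 0.4600^(2/3) × 0.00034^(1/2) = 3.803 m³/s

3.80 m³/s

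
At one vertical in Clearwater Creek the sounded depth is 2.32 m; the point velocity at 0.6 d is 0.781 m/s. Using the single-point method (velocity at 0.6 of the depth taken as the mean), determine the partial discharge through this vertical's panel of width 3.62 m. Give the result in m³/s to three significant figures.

v̄ = v₀.₆ = 0.781 m/s
q = v̄ × d × w = 0.7810 × 2.32 × 3.62 = 6.559 m³/s

6.56 m³/s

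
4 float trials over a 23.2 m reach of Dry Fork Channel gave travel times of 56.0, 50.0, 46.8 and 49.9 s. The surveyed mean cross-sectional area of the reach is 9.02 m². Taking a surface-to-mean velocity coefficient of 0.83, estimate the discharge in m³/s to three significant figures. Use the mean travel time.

3.43 m³/s

t̄ = (56.0 + 50.0 + 46.8 + 49.9) / 4 = 50.675 s
v_surface = L / t̄ = 23.2 / 50.675 = 0.4578 m/s
v_mean = 0.83 × 0.4578 = 0.3800 m/s
Q = A × v_mean = 9.02 × 0.3800 = 3.428 m³/s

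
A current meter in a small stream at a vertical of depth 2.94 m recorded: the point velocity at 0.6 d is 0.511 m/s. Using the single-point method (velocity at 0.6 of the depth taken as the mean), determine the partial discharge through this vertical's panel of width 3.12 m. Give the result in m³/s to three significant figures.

v̄ = v₀.₆ = 0.511 m/s
q = v̄ × d × w = 0.5110 × 2.94 × 3.12 = 4.687 m³/s

4.69 m³/s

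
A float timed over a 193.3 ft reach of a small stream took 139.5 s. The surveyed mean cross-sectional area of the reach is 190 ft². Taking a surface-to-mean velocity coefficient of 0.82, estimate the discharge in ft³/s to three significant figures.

v_surface = L / t̄ = 193.3 / 139.5 = 1.386 ft/s
v_mean = 0.82 × 1.386 = 1.136 ft/s
Q = A × v_mean = 190 × 1.136 = 215.9 ft³/s

216 ft³/s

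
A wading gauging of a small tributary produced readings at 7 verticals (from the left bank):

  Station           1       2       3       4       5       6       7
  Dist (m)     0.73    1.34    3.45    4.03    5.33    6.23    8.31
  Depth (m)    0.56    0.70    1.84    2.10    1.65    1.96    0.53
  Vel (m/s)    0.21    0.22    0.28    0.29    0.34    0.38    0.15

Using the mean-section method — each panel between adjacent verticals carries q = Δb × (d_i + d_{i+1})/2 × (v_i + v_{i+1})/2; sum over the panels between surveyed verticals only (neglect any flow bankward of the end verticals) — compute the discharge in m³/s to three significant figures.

3.12 m³/s

Panel 1-2: Δb = 0.61 m, d̄ = (0.56+0.70)/2 = 0.63, v̄ = (0.21+0.22)/2 = 0.215 → q = 0.61×0.63×0.215 = 0.08262 m³/s
Panel 2-3: Δb = 2.11 m, d̄ = (0.70+1.84)/2 = 1.27, v̄ = (0.22+0.28)/2 = 0.25 → q = 2.11×1.27×0.25 = 0.6699 m³/s
Panel 3-4: Δb = 0.58 m, d̄ = (1.84+2.10)/2 = 1.97, v̄ = (0.28+0.29)/2 = 0.285 → q = 0.58×1.97×0.285 = 0.3256 m³/s
Panel 4-5: Δb = 1.3 m, d̄ = (2.10+1.65)/2 = 1.875, v̄ = (0.29+0.34)/2 = 0.315 → q = 1.3×1.875×0.315 = 0.7678 m³/s
Panel 5-6: Δb = 0.9 m, d̄ = (1.65+1.96)/2 = 1.805, v̄ = (0.34+0.38)/2 = 0.36 → q = 0.9×1.805×0.36 = 0.5848 m³/s
Panel 6-7: Δb = 2.08 m, d̄ = (1.96+0.53)/2 = 1.245, v̄ = (0.38+0.15)/2 = 0.265 → q = 2.08×1.245×0.265 = 0.6862 m³/s
Q = Σ q = 3.117 m³/s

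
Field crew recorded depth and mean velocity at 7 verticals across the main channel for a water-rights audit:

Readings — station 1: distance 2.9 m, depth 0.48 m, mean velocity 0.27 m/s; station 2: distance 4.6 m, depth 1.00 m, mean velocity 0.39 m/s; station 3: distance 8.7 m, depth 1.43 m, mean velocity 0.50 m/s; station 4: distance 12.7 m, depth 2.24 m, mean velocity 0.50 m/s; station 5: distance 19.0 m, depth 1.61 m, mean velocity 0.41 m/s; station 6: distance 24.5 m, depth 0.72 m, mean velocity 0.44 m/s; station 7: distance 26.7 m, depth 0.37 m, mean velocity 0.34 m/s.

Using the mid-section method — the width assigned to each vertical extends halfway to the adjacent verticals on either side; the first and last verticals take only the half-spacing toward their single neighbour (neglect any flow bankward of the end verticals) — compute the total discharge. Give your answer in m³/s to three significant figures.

15.2 m³/s

w_1 = (4.6 − 2.9)/2 = 0.85 m; q_1 = 0.27 × 0.48 × 0.85 = 0.1102 m³/s
w_2 = (8.7 − 2.9)/2 = 2.9 m; q_2 = 0.39 × 1.00 × 2.9 = 1.131 m³/s
w_3 = (12.7 − 4.6)/2 = 4.05 m; q_3 = 0.50 × 1.43 × 4.05 = 2.896 m³/s
w_4 = (19.0 − 8.7)/2 = 5.15 m; q_4 = 0.50 × 2.24 × 5.15 = 5.768 m³/s
w_5 = (24.5 − 12.7)/2 = 5.9 m; q_5 = 0.41 × 1.61 × 5.9 = 3.895 m³/s
w_6 = (26.7 − 19.0)/2 = 3.85 m; q_6 = 0.44 × 0.72 × 3.85 = 1.220 m³/s
w_7 = (26.7 − 24.5)/2 = 1.1 m; q_7 = 0.34 × 0.37 × 1.1 = 0.1384 m³/s
Q = Σ qᵢ = 15.16 m³/s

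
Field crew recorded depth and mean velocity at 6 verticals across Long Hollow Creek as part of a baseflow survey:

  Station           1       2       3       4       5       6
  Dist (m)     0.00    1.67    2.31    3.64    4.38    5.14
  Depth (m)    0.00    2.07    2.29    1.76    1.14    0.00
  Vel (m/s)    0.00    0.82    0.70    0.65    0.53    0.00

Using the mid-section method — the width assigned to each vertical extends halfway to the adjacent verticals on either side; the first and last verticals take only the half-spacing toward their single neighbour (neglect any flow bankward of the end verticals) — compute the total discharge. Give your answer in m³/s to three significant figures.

w_2 = (2.31 − 0.00)/2 = 1.155 m; q_2 = 0.82 × 2.07 × 1.155 = 1.960 m³/s
w_3 = (3.64 − 1.67)/2 = 0.985 m; q_3 = 0.70 × 2.29 × 0.985 = 1.579 m³/s
w_4 = (4.38 − 2.31)/2 = 1.035 m; q_4 = 0.65 × 1.76 × 1.035 = 1.184 m³/s
w_5 = (5.14 − 3.64)/2 = 0.75 m; q_5 = 0.53 × 1.14 × 0.75 = 0.4532 m³/s
Stations 1, 6 contribute zero (depth or velocity is 0).
Q = Σ qᵢ = 5.177 m³/s

5.18 m³/s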